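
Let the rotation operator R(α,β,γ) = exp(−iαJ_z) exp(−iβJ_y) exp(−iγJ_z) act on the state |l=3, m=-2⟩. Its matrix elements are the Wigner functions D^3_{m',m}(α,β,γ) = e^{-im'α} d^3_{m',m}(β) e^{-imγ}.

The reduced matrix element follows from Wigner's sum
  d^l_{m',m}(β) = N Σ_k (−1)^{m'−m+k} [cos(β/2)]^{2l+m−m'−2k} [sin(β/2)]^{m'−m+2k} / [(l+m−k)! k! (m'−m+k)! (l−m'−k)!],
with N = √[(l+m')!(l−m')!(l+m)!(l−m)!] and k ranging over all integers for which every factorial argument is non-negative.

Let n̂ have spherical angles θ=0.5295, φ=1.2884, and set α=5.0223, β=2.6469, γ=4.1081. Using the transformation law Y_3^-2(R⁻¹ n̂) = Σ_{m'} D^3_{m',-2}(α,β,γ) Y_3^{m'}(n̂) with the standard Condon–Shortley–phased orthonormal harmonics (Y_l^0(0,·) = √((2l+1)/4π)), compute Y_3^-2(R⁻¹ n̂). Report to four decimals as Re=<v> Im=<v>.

Need the full column D^3_{m',-2} for m'=−3..3 at α=5.0223, β=2.6469, γ=4.1081.
cos(β/2)=0.244832, sin(β/2)=0.969566
d^3_{-3,-2}: single k=1 term ⇒ +0.002089;  D = -0.000575-0.002009i
d^3_{-2,-2}: k∈[0..1] ⇒ +0.000215 -0.016889 = -0.016673;  D = -0.013866+0.009259i
d^3_{-1,-2}: k∈[0..1] ⇒ -0.002697 +0.084599 = +0.081902;  D = +0.064088+0.050996i
d^3_{0,-2}: k∈[0..1] ⇒ +0.018501 -0.290139 = -0.271638;  D = +0.096255-0.254012i
d^3_{1,-2}: k∈[0..1] ⇒ -0.084599 +0.663367 = +0.578768;  D = -0.577976-0.030260i
d^3_{2,-2}: k∈[0..1] ⇒ +0.264859 -0.830736 = -0.565877;  D = +0.144165+0.547205i
d^3_{3,-2}: single k=0 term ⇒ -0.513842;  D = -0.433292+0.276210i
Y_3^{m'}(θ=0.5295,φ=1.2884) and Σ D·Y over m':
  (-0.0006-0.0020i)·(-0.0403+0.0356i)  (-0.0139+0.0093i)·(-0.1901-0.1204i)  (+0.0641+0.0510i)·(+0.1239-0.4271i)  (+0.0963-0.2540i)·(+0.2333+0.0000i)  (-0.5780-0.0303i)·(-0.1239-0.4271i)  (+0.1442+0.5472i)·(-0.1901+0.1204i)  (-0.4333+0.2762i)·(+0.0403+0.0356i)
Y_3^-2(R⁻¹ n̂) = -0.005877+0.079319i

Re=-0.0059 Im=0.0793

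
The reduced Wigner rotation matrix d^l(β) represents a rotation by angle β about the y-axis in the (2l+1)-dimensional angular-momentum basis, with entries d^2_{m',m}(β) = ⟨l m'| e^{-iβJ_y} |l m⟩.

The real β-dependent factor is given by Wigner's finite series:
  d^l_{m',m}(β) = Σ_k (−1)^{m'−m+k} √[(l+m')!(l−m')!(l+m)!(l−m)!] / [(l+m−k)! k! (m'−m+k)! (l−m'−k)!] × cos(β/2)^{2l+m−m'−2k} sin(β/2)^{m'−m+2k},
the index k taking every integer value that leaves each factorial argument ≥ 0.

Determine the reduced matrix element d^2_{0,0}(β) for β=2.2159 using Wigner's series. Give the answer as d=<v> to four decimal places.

d=0.0423

d^2_{0,0}(β=2.2159) via Wigner's sum:
With c≡cos(β/2)=0.446497 and s≡sin(β/2)=0.894785, N=[2·2·2·2]^{1/2}=4.000000
Admissible k: 0..2 (factorial args all ≥0)
  k=0: (−1)^0·4.0000/(4)·0.4465^4·0.8948^0 = +0.039744
  k=1: (−1)^1·4.0000/(1)·0.4465^2·0.8948^2 = -0.638461
  k=2: (−1)^2·4.0000/(4)·0.4465^0·0.8948^4 = +0.641025
d^2_{0,0}(2.2159) = +0.039744 -0.638461 +0.641025 = +0.042309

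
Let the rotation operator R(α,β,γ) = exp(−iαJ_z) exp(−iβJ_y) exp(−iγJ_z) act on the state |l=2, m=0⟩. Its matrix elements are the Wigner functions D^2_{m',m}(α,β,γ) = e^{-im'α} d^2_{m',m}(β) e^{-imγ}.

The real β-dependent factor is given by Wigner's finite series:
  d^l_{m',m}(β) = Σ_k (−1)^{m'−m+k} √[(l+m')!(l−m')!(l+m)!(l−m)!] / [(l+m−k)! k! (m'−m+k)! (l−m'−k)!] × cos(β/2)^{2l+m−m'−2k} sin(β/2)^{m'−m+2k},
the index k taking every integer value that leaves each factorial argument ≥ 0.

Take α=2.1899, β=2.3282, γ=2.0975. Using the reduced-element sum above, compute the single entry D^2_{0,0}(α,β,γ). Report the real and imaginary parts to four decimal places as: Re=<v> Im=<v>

Split into d^2_{0,0}(β=2.3282) × two z-phases.
With c≡cos(β/2)=0.395577 and s≡sin(β/2)=0.918433, N=[2·2·2·2]^{1/2}=4.000000
k∈{0,1,2} keeps every argument non-negative
  k=0: (−1)^0·4.0000/(4)·0.3956^4·0.9184^0 = +0.024486
  k=1: (−1)^1·4.0000/(1)·0.3956^2·0.9184^2 = -0.527980
  k=2: (−1)^2·4.0000/(4)·0.3956^0·0.9184^4 = +0.711524
d^2_{0,0}(2.3282) = +0.024486 -0.527980 +0.711524 = +0.208030
D = (+1.000000+0.000000i)·(+0.208030)·(+1.000000+0.000000i) = +0.208030+0.000000i

Re=0.2080 Im=0.0000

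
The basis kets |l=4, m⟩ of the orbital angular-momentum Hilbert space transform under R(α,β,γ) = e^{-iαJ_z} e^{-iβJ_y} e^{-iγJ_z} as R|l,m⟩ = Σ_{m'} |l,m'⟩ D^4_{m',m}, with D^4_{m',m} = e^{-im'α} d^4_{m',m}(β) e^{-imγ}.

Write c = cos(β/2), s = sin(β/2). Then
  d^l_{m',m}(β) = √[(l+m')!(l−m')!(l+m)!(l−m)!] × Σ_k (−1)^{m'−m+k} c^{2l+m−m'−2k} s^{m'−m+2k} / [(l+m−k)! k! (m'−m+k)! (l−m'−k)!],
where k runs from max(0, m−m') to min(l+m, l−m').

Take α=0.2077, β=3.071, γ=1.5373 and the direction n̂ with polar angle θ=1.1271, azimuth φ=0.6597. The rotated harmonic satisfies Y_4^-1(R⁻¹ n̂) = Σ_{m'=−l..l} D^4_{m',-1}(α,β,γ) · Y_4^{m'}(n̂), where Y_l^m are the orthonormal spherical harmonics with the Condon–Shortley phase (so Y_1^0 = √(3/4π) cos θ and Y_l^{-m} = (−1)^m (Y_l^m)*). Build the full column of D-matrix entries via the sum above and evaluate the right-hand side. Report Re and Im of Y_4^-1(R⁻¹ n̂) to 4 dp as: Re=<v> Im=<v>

Re=0.1309 Im=-0.3051

Need the full column D^4_{m',-1} for m'=−4..4 at α=0.2077, β=3.071, γ=1.5373.
cos(β/2)=0.035289, sin(β/2)=0.999377
d^4_{-4,-1}: single k=3 term ⇒ +0.000000;  D = -0.000000+0.000000i
d^4_{-3,-1}: k∈[2..3] ⇒ +0.000000 -0.000020 = -0.000020;  D = +0.000011-0.000017i
d^4_{-2,-1}: k∈[1..3] ⇒ +0.000000 -0.000001 +0.000620 = +0.000618;  D = -0.000230+0.000574i
d^4_{-1,-1}: k∈[0..3] ⇒ +0.000000 -0.000000 +0.000046 -0.012407 = -0.012360;  D = +0.002142-0.012173i
d^4_{0,-1}: k∈[0..3] ⇒ -0.000000 +0.000001 -0.001176 +0.157130 = +0.155956;  D = +0.005223+0.155869i
d^4_{1,-1}: k∈[0..3] ⇒ +0.000000 -0.000046 +0.018610 -0.995028 = -0.976464;  D = -0.233243-0.948199i
d^4_{2,-1}: k∈[0..2] ⇒ -0.000001 +0.000929 -0.149067 = -0.148138;  D = -0.064288-0.133462i
d^4_{3,-1}: k∈[0..1] ⇒ +0.000020 -0.009847 = -0.009827;  D = -0.005999-0.007784i
d^4_{4,-1}: single k=0 term ⇒ -0.000328;  D = -0.000249-0.000213i
Y_4^{m'}(θ=1.1271,φ=0.6597) and Σ D·Y over m':
  (-0.0000+0.0000i)·(-0.2580-0.1419i)  (+0.0000-0.0000i)·(-0.1572-0.3633i)  (-0.0002+0.0006i)·(+0.0197-0.0766i)  (+0.0021-0.0122i)·(-0.2478+0.1922i)  (+0.0052+0.1559i)·(-0.1417+0.0000i)  (-0.2332-0.9482i)·(+0.2478+0.1922i)  (-0.0643-0.1335i)·(+0.0197+0.0766i)  (-0.0060-0.0078i)·(+0.1572-0.3633i)  (-0.0002-0.0002i)·(-0.2580+0.1419i)
Y_4^-1(R⁻¹ n̂) = +0.130856-0.305058i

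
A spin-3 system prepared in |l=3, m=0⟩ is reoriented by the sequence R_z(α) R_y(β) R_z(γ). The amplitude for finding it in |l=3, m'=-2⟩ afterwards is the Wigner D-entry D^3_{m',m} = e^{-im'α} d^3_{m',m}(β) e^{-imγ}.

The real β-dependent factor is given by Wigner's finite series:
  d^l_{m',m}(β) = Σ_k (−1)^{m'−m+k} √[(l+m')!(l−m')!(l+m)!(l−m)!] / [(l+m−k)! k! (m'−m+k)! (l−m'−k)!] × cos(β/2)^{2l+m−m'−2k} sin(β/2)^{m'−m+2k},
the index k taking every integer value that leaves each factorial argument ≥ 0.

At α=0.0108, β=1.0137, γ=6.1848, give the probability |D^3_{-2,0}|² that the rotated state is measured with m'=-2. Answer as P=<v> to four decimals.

P=0.2721

First d^3_{-2,0}(β=1.0137), then the phase factors e^{-i(-2)α} and e^{-i(0)γ}:
Half-angle: c=0.874278, s=0.485426. N=√(1·120·6·6)=65.726707
k: max(0,(0)−(-2))=2 … min(3+(0),3−(-2))=3
  k=2: (−1)^0·65.7267/(12)·0.8743^4·0.4854^2 = +0.754057
  k=3: (−1)^1·65.7267/(12)·0.8743^2·0.4854^4 = -0.232461
d^3_{-2,0}(1.0137) = +0.754057 -0.232461 = +0.521596
|D^3_{-2,0}|² = |d^3_{-2,0}(β)|² = (+0.521596)² = 0.272062 (the z-rotation phases have unit modulus)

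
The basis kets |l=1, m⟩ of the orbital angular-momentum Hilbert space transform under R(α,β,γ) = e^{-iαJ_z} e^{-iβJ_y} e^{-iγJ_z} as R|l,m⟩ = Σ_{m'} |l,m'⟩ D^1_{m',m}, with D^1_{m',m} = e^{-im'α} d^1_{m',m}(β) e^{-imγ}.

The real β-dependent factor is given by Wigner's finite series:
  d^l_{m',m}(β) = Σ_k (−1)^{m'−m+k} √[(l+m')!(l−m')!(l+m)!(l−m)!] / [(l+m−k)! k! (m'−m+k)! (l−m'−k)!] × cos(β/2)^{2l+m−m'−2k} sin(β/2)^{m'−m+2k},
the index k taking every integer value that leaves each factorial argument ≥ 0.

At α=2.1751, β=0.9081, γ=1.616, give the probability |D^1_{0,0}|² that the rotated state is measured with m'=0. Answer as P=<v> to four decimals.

Split into d^1_{0,0}(β=0.9081) × two z-phases.
c=cos(0.9081/2)=0.898678, s=sin(0.9081/2)=0.438609; N=√[1·1·1·1]=1.000000
Admissible k: 0..1 (factorial args all ≥0)
  k=0: (−1)^0·1.0000/(1)·0.8987^2·0.4386^0 = +0.807622
  k=1: (−1)^1·1.0000/(1)·0.8987^0·0.4386^2 = -0.192378
d^1_{0,0}(0.9081) = +0.807622 -0.192378 = +0.615245
|D^1_{0,0}|² = |d^1_{0,0}(β)|² = (+0.615245)² = 0.378526 (the z-rotation phases have unit modulus)

P=0.3785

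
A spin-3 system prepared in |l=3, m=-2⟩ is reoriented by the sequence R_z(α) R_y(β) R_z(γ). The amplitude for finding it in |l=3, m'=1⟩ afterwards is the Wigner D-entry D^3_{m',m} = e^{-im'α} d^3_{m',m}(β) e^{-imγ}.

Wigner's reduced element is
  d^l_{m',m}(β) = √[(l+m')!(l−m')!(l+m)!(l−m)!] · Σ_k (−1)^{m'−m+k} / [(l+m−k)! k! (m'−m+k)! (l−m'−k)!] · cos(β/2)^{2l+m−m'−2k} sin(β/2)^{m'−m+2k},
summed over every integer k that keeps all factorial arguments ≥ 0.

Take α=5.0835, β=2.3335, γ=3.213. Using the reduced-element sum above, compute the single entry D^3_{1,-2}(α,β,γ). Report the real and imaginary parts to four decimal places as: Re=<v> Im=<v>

First d^3_{1,-2}(β=2.3335), then the phase factors e^{-i(1)α} and e^{-i(-2)γ}:
c=cos(2.3335/2)=0.393142, s=sin(2.3335/2)=0.919478; N=√[24·2·1·120]=75.894664
k∈{0,1} keeps every argument non-negative
  k=0: (−1)^3·75.8947/(12)·0.3931^3·0.9195^3 = -0.298746
  k=1: (−1)^4·75.8947/(24)·0.3931^1·0.9195^5 = +0.817063
d^3_{1,-2}(2.3335) = -0.298746 +0.817063 = +0.518317
D = (+0.362651+0.931925i)·(+0.518317)·(+0.989819+0.142330i) = +0.117305+0.504869i

Re=0.1173 Im=0.5049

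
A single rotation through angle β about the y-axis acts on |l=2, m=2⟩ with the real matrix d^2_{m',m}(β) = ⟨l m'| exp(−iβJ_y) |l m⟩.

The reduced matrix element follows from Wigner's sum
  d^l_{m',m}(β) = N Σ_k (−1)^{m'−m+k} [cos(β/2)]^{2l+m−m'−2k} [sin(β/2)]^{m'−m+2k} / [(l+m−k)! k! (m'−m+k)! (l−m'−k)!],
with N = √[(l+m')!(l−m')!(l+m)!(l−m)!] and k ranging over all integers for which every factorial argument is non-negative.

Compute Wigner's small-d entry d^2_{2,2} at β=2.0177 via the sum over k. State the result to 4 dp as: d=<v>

d=0.0806

d^2_{2,2}(β=2.0177) via Wigner's sum:
Half-angle: c=0.532834, s=0.846220. N=√(24·1·24·1)=24.000000
The bounds max(0,m−m')=0 and min(l+m,l−m')=0 give 1 term
  k=0: (−1)^0·24.0000/(24)·0.5328^4·0.8462^0 = +0.080606
d^2_{2,2}(2.0177) = +0.080606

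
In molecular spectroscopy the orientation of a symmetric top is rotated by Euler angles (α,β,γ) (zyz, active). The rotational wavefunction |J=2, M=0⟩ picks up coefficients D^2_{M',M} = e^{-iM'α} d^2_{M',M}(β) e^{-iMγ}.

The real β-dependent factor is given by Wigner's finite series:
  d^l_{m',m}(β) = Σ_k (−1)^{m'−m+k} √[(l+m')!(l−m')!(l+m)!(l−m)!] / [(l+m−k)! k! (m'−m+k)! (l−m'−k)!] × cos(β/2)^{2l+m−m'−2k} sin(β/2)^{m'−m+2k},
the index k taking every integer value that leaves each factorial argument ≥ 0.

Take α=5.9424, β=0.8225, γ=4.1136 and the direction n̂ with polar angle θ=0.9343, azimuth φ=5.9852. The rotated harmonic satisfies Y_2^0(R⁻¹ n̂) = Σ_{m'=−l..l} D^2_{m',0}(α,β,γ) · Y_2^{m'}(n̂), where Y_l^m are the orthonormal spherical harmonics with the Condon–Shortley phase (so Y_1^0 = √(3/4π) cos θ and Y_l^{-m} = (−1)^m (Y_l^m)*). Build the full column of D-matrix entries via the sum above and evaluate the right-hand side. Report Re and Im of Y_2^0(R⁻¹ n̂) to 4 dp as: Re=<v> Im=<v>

Need the full column D^2_{m',0} for m'=−2..2 at α=5.9424, β=0.8225, γ=4.1136.
cos(β/2)=0.916622, sin(β/2)=0.399755
d^2_{-2,0}: single k=2 term ⇒ +0.328886;  D = +0.255407-0.207202i
d^2_{-1,0}: k∈[1..2] ⇒ +0.754120 -0.143433 = +0.610687;  D = +0.575568-0.204108i
d^2_{0,0}: k∈[0..2] ⇒ +0.705929 -0.537068 +0.025537 = +0.194398;  D = +0.194398+0.000000i
d^2_{1,0}: k∈[0..1] ⇒ -0.754120 +0.143433 = -0.610687;  D = -0.575568-0.204108i
d^2_{2,0}: single k=0 term ⇒ +0.328886;  D = +0.255407+0.207202i
Y_2^{m'}(θ=0.9343,φ=5.9852) and Σ D·Y over m':
  (+0.2554-0.2072i)·(+0.2067+0.1402i)  (+0.5756-0.2041i)·(+0.3530+0.1084i)  (+0.1944+0.0000i)·(+0.0189+0.0000i)  (-0.5756-0.2041i)·(-0.3530+0.1084i)  (+0.2554+0.2072i)·(+0.2067-0.1402i)
Y_2^0(R⁻¹ n̂) = +0.617991+0.000000i

Re=0.6180 Im=0.0000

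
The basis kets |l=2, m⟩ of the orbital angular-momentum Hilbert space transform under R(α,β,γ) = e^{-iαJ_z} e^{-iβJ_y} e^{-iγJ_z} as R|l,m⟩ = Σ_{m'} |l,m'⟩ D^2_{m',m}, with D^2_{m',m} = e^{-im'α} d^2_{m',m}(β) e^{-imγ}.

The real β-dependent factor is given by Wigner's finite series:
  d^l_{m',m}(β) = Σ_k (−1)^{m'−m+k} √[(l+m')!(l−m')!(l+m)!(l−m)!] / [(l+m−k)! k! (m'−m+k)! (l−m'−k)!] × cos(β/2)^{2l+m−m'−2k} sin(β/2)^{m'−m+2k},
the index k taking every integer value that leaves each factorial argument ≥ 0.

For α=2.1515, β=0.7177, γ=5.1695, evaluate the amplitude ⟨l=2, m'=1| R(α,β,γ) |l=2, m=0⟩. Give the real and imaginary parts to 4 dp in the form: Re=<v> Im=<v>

Re=0.3329 Im=0.5073

D^2_{1,0}(2.1515,0.7177,5.1695) = e^{-i·1·2.1515}·d^2_{1,0}(0.7177)·e^{-i·0·5.1695}. Compute d first:
With c≡cos(β/2)=0.936301 and s≡sin(β/2)=0.351198, N=[6·1·2·2]^{1/2}=4.898979
Admissible k: 0..1 (factorial args all ≥0)
  k=0: (−1)^1·4.8990/(2)·0.9363^3·0.3512^1 = -0.706113
  k=1: (−1)^2·4.8990/(2)·0.9363^1·0.3512^3 = +0.099345
d^2_{1,0}(0.7177) = -0.706113 +0.099345 = -0.606768
Phases: e^{-i·(1)·2.1515}=-0.548612-0.836077i, e^{-i·(0)·5.1695}=+1.000000+0.000000i ⇒ D=+0.332880+0.507305i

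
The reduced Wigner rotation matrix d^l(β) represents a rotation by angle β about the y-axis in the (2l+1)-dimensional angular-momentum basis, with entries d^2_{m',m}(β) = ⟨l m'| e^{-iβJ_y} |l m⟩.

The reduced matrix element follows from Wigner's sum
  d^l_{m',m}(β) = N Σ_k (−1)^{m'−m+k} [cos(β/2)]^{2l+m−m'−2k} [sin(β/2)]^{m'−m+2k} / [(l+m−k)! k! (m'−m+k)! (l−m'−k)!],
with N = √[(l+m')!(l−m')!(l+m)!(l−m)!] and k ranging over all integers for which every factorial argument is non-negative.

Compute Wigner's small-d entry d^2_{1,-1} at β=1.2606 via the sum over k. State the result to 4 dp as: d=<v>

d^2_{1,-1}(β=1.2606) via Wigner's sum:
c=cos(1.2606/2)=0.807851, s=sin(1.2606/2)=0.589387; N=√[6·1·1·6]=6.000000
k∈{0,1} keeps every argument non-negative
  k=0: (−1)^2·6.0000/(2)·0.8079^2·0.5894^2 = +0.680119
  k=1: (−1)^3·6.0000/(6)·0.8079^0·0.5894^4 = -0.120671
d^2_{1,-1}(1.2606) = +0.680119 -0.120671 = +0.559448

d=0.5594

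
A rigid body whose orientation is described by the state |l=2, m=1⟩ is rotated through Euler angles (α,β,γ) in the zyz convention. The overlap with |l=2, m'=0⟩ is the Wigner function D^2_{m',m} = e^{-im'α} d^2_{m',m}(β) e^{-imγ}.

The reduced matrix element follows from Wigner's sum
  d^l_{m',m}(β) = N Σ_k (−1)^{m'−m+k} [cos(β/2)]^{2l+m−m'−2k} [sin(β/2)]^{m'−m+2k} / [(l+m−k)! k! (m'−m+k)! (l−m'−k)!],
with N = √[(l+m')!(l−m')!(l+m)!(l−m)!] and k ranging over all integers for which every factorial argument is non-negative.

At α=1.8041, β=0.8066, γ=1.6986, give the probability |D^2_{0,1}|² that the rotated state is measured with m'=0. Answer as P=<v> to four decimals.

P=0.3743

D^2_{0,1}(1.8041,0.8066,1.6986) = e^{-i·0·1.8041}·d^2_{0,1}(0.8066)·e^{-i·1·1.6986}. Compute d first:
Half-angle: c=0.919771, s=0.392456. N=√(2·2·6·1)=4.898979
The bounds max(0,m−m')=1 and min(l+m,l−m')=2 give 2 terms
  k=1: (−1)^0·4.8990/(2)·0.9198^3·0.3925^1 = +0.748006
  k=2: (−1)^1·4.8990/(2)·0.9198^1·0.3925^3 = -0.136184
d^2_{0,1}(0.8066) = +0.748006 -0.136184 = +0.611822
|D^2_{0,1}|² = |d^2_{0,1}(β)|² = (+0.611822)² = 0.374326 (the z-rotation phases have unit modulus)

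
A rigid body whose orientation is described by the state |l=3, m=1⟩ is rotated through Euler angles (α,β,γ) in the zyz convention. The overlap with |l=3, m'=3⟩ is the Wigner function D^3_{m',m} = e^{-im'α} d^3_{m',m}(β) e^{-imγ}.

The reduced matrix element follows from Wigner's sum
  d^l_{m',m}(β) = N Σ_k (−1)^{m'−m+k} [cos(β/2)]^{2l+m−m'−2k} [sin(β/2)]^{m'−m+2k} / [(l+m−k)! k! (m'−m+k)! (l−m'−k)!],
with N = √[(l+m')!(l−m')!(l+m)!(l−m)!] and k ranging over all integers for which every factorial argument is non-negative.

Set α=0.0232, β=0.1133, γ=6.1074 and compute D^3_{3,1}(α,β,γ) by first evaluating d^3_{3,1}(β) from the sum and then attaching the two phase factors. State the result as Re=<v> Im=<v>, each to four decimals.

Split into d^3_{3,1}(β=0.1133) × two z-phases.
Half-angle: c=0.998396, s=0.056620. N=√(720·1·24·2)=185.903201
k∈{0} keeps every argument non-negative
  k=0: (−1)^2·185.9032/(48)·0.9984^4·0.0566^2 = +0.012336
d^3_{3,1}(0.1133) = +0.012336
D = (+0.997579-0.069544i)·(+0.012336)·(+0.984590+0.174881i) = +0.012267+0.001307i

Re=0.0123 Im=0.0013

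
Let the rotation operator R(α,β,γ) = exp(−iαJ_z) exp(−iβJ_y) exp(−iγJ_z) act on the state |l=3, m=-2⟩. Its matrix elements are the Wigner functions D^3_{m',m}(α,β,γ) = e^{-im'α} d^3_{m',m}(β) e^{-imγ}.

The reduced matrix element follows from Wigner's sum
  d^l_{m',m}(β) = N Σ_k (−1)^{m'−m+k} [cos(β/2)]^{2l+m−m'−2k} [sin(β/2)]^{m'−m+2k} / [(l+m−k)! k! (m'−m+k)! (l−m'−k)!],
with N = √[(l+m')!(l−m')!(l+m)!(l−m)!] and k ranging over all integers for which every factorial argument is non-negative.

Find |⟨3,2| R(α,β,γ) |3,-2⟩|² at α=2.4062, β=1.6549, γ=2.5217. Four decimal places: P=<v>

P=0.2637

First d^3_{2,-2}(β=1.6549), then the phase factors e^{-i(2)α} and e^{-i(-2)γ}:
c=cos(1.6549/2)=0.676755, s=sin(1.6549/2)=0.736208; N=√[120·1·1·120]=120.000000
k∈{0,1} keeps every argument non-negative
  k=0: (−1)^4·120.0000/(24)·0.6768^2·0.7362^4 = +0.672722
  k=1: (−1)^5·120.0000/(120)·0.6768^0·0.7362^6 = -0.159222
d^3_{2,-2}(1.6549) = +0.672722 -0.159222 = +0.513500
|D^3_{2,-2}|² = |d^3_{2,-2}(β)|² = (+0.513500)² = 0.263682 (the z-rotation phases have unit modulus)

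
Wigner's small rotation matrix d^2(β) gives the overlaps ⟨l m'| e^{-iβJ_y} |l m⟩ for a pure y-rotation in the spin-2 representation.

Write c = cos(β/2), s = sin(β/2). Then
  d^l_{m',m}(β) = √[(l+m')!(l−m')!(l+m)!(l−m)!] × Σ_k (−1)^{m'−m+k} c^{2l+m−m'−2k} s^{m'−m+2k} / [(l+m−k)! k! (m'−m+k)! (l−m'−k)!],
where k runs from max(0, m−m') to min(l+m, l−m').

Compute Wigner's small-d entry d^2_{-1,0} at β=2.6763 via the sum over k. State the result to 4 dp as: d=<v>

d=-0.4911

d^2_{-1,0}(β=2.6763) via Wigner's sum:
c=cos(2.6763/2)=0.230553, s=sin(2.6763/2)=0.973060; N=√[1·6·2·2]=4.898979
k: max(0,(0)−(-1))=1 … min(2+(0),2−(-1))=2
  k=1: (−1)^0·4.8990/(2)·0.2306^3·0.9731^1 = +0.029210
  k=2: (−1)^1·4.8990/(2)·0.2306^1·0.9731^3 = -0.520314
d^2_{-1,0}(2.6763) = +0.029210 -0.520314 = -0.491104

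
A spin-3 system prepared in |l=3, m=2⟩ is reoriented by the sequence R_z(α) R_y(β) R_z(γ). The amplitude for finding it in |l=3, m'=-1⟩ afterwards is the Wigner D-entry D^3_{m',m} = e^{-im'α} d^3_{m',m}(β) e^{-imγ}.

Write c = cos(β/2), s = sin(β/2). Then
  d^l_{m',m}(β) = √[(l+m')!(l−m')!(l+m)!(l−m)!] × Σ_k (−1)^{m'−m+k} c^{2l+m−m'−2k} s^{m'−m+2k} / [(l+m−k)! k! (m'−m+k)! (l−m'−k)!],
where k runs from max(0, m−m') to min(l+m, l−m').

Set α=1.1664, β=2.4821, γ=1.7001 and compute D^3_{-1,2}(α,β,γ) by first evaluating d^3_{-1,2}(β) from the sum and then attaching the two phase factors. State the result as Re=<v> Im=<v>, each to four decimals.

D^3_{-1,2}(1.1664,2.4821,1.7001) = e^{-i·-1·1.1664}·d^3_{-1,2}(2.4821)·e^{-i·2·1.7001}. Compute d first:
Half-angle: c=0.323803, s=0.946125. N=√(2·24·120·1)=75.894664
The bounds max(0,m−m')=3 and min(l+m,l−m')=4 give 2 terms
  k=3: (−1)^0·75.8947/(12)·0.3238^3·0.9461^3 = +0.181852
  k=4: (−1)^1·75.8947/(24)·0.3238^1·0.9461^5 = -0.776287
d^3_{-1,2}(2.4821) = +0.181852 -0.776287 = -0.594435
D = (+0.393464+0.919340i)·(-0.594435)·(-0.966747+0.255734i) = +0.365867+0.468502i

Re=0.3659 Im=0.4685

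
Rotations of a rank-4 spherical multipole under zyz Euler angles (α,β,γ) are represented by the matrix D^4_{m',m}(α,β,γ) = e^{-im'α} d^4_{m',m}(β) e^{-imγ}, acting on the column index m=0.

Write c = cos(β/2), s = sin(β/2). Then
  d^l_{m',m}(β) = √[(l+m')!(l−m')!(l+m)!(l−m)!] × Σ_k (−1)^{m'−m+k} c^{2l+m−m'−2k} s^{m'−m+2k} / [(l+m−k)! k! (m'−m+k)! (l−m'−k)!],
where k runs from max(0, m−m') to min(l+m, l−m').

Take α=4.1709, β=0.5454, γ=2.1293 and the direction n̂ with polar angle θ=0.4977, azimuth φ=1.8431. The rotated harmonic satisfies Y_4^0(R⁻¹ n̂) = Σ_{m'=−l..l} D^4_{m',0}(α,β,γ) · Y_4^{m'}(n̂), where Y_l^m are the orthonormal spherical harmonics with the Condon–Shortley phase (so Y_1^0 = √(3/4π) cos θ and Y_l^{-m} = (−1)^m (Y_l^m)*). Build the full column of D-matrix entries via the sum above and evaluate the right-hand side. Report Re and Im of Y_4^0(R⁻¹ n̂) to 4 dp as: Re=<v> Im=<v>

Need the full column D^4_{m',0} for m'=−4..4 at α=4.1709, β=0.5454, γ=2.1293.
cos(β/2)=0.963047, sin(β/2)=0.269333
d^4_{-4,0}: single k=4 term ⇒ +0.037870;  D = -0.021231-0.031359i
d^4_{-3,0}: k∈[3..4] ⇒ +0.191500 -0.014978 = +0.176522;  D = +0.176268-0.009470i
d^4_{-2,0}: k∈[2..4] ⇒ +0.549016 -0.114508 +0.003359 = +0.437866;  D = -0.205228+0.386792i
d^4_{-1,0}: k∈[1..4] ⇒ +0.925416 -0.434281 +0.033967 -0.000443 = +0.524659;  D = -0.270416-0.449602i
d^4_{0,0}: k∈[0..4] ⇒ +0.739913 -0.925941 +0.162948 -0.005664 +0.000028 = -0.028717;  D = -0.028717+0.000000i
d^4_{1,0}: k∈[0..3] ⇒ -0.925416 +0.434281 -0.033967 +0.000443 = -0.524659;  D = +0.270416-0.449602i
d^4_{2,0}: k∈[0..2] ⇒ +0.549016 -0.114508 +0.003359 = +0.437866;  D = -0.205228-0.386792i
d^4_{3,0}: k∈[0..1] ⇒ -0.191500 +0.014978 = -0.176522;  D = -0.176268-0.009470i
d^4_{4,0}: single k=0 term ⇒ +0.037870;  D = -0.021231+0.031359i
Y_4^{m'}(θ=0.4977,φ=1.8431) and Σ D·Y over m':
  (-0.0212-0.0314i)·(+0.0106-0.0204i)  (+0.1763-0.0095i)·(+0.0872+0.0819i)  (-0.2052+0.3868i)·(-0.2872+0.1740i)  (-0.2704-0.4496i)·(-0.1283-0.4596i)  (-0.0287+0.0000i)·(+0.0742+0.0000i)  (+0.2704-0.4496i)·(+0.1283-0.4596i)  (-0.2052-0.3868i)·(-0.2872-0.1740i)  (-0.1763-0.0095i)·(-0.0872+0.0819i)  (-0.0212+0.0314i)·(+0.0106+0.0204i)
Y_4^0(R⁻¹ n̂) = -0.332123+0.000000i

Re=-0.3321 Im=0.0000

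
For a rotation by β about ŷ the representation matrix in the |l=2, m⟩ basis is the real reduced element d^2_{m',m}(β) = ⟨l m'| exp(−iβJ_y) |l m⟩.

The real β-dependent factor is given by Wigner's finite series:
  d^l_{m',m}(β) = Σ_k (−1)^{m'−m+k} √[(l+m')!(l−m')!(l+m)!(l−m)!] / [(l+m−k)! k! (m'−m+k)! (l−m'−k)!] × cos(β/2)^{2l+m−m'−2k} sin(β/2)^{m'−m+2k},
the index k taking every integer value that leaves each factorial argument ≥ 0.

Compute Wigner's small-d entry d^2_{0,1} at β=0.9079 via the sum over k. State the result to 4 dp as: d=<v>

d^2_{0,1}(β=0.9079) via Wigner's sum:
c=cos(0.9079/2)=0.898722, s=sin(0.9079/2)=0.438519; N=√[2·2·6·1]=4.898979
k: max(0,(1)−(0))=1 … min(2+(1),2−(0))=2
  k=1: (−1)^0·4.8990/(2)·0.8987^3·0.4385^1 = +0.779722
  k=2: (−1)^1·4.8990/(2)·0.8987^1·0.4385^3 = -0.185638
d^2_{0,1}(0.9079) = +0.779722 -0.185638 = +0.594085

d=0.5941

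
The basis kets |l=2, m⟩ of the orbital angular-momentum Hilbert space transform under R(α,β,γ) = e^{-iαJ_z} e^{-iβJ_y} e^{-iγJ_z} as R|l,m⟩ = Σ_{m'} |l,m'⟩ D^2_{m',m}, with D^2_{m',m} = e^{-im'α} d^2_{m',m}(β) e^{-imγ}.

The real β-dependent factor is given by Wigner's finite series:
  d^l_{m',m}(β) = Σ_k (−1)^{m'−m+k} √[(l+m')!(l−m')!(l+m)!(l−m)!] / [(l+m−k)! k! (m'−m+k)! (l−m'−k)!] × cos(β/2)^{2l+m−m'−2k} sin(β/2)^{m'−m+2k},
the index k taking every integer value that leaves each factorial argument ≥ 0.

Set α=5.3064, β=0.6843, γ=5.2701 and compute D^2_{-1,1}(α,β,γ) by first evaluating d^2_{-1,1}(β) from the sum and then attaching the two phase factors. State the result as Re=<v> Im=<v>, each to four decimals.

First d^2_{-1,1}(β=0.6843), then the phase factors e^{-i(-1)α} and e^{-i(1)γ}:
c=cos(0.6843/2)=0.942035, s=sin(0.6843/2)=0.335513; N=√[1·6·6·1]=6.000000
k∈{2,3} keeps every argument non-negative
  k=2: (−1)^0·6.0000/(2)·0.9420^2·0.3355^2 = +0.299692
  k=3: (−1)^1·6.0000/(6)·0.9420^0·0.3355^4 = -0.012672
d^2_{-1,1}(0.6843) = +0.299692 -0.012672 = +0.287020
Attach z-rotation phases: D = e^{-i(-1)(5.3064)}·(+0.287020)·e^{-i(1)(5.2701)} = +0.286831+0.010417i

Re=0.2868 Im=0.0104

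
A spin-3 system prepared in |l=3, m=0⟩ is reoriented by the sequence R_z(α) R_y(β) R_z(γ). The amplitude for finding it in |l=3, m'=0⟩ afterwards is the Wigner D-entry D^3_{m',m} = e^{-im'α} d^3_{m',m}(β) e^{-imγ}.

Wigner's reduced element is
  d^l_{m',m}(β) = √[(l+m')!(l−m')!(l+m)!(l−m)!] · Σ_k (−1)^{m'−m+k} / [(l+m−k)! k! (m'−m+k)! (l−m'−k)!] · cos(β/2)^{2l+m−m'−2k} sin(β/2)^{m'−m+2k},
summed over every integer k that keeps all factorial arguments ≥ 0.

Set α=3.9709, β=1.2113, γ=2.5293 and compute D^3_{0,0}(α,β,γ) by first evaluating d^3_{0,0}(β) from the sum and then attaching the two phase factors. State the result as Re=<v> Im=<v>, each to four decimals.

Re=-0.4189 Im=0.0000

First d^3_{0,0}(β=1.2113), then the phase factors e^{-i(0)α} and e^{-i(0)γ}:
With c≡cos(β/2)=0.822132 and s≡sin(β/2)=0.569297, N=[6·6·6·6]^{1/2}=36.000000
Admissible k: 0..3 (factorial args all ≥0)
  k=0: (−1)^0·36.0000/(36)·0.8221^6·0.5693^0 = +0.308781
  k=1: (−1)^1·36.0000/(4)·0.8221^4·0.5693^2 = -1.332559
  k=2: (−1)^2·36.0000/(4)·0.8221^2·0.5693^4 = +0.638970
  k=3: (−1)^3·36.0000/(36)·0.8221^0·0.5693^6 = -0.034043
d^3_{0,0}(1.2113) = +0.308781 -1.332559 +0.638970 -0.034043 = -0.418852
D = (+1.000000+0.000000i)·(-0.418852)·(+1.000000+0.000000i) = -0.418852+0.000000i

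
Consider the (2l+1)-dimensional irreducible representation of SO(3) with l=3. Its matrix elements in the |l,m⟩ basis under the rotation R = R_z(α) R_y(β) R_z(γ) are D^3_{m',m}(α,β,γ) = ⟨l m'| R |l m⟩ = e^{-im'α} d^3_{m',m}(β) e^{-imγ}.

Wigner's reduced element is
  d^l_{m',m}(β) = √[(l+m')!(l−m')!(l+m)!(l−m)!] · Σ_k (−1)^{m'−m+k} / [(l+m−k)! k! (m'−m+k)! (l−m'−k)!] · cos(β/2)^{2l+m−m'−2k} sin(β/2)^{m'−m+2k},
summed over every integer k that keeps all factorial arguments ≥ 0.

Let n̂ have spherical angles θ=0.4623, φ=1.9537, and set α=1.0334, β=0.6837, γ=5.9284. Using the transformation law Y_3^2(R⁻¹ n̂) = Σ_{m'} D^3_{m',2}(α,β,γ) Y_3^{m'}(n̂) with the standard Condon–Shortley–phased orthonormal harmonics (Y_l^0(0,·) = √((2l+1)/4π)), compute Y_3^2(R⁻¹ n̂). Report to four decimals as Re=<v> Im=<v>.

Re=0.1459 Im=-0.1689

Need the full column D^3_{m',2} for m'=−3..3 at α=1.0334, β=0.6837, γ=5.9284.
cos(β/2)=0.942136, sin(β/2)=0.335231
d^3_{-3,2}: single k=5 term ⇒ +0.009770;  D = -0.007669-0.006053i
d^3_{-2,2}: k∈[4..5] ⇒ +0.056050 -0.001419 = +0.054630;  D = -0.051027+0.019512i
d^3_{-1,2}: k∈[3..4] ⇒ +0.199252 -0.012613 = +0.186638;  D = -0.031976+0.183879i
d^3_{0,2}: k∈[2..3] ⇒ +0.484956 -0.061399 = +0.423557;  D = +0.321328+0.275951i
d^3_{1,2}: k∈[1..2] ⇒ +0.786886 -0.199252 = +0.587634;  D = +0.557092-0.186985i
d^3_{2,2}: k∈[0..1] ⇒ +0.699330 -0.442702 = +0.256627;  D = +0.054391-0.250797i
d^3_{3,2}: single k=0 term ⇒ -0.609519;  D = +0.445578+0.415901i
Y_3^{m'}(θ=0.4623,φ=1.9537) and Σ D·Y over m':
  (-0.0077-0.0061i)·(+0.0338+0.0152i)  (-0.0510+0.0195i)·(-0.1312+0.1261i)  (-0.0320+0.1839i)·(-0.1618-0.4018i)  (+0.3213+0.2760i)·(+0.3358+0.0000i)  (+0.5571-0.1870i)·(+0.1618-0.4018i)  (+0.0544-0.2508i)·(-0.1312-0.1261i)  (+0.4456+0.4159i)·(-0.0338+0.0152i)
Y_3^2(R⁻¹ n̂) = +0.145943-0.168934i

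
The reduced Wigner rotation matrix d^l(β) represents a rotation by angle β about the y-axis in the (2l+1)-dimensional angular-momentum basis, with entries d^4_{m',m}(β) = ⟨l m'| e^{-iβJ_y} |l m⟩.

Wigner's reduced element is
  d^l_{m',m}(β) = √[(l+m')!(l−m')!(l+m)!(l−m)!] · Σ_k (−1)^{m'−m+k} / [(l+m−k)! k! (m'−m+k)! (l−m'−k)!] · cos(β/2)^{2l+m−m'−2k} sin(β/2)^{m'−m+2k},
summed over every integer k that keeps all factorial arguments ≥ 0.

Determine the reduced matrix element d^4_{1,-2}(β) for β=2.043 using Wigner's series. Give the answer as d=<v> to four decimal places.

d=0.2949

d^4_{1,-2}(β=2.043) via Wigner's sum:
c=cos(2.043/2)=0.522087, s=sin(2.043/2)=0.852892; N=√[120·6·2·720]=1018.233765
k∈{0,1,2} keeps every argument non-negative
  k=0: (−1)^3·1018.2338/(72)·0.5221^5·0.8529^3 = -0.340340
  k=1: (−1)^4·1018.2338/(48)·0.5221^3·0.8529^5 = +1.362404
  k=2: (−1)^5·1018.2338/(240)·0.5221^1·0.8529^7 = -0.727173
d^4_{1,-2}(2.043) = -0.340340 +1.362404 -0.727173 = +0.294891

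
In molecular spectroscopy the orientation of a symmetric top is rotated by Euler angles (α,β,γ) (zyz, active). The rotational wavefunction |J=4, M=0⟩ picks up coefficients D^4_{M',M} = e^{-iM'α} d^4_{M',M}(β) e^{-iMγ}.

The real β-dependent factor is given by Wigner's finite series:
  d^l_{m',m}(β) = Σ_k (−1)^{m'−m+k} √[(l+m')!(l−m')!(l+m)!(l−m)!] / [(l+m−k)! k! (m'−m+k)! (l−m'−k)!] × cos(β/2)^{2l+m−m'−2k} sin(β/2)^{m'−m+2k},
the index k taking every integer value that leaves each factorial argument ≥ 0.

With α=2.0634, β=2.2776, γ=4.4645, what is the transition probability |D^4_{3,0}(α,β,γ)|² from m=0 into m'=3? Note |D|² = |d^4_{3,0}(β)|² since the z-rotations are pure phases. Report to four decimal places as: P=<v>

P=0.1784

D^4_{3,0}(2.0634,2.2776,4.4645) = e^{-i·3·2.0634}·d^4_{3,0}(2.2776)·e^{-i·0·4.4645}. Compute d first:
c=cos(2.2776/2)=0.418685, s=sin(2.2776/2)=0.908132; N=√[5040·1·24·24]=1703.830978
k∈{0,1} keeps every argument non-negative
  k=0: (−1)^3·1703.8310/(144)·0.4187^5·0.9081^3 = -0.114011
  k=1: (−1)^4·1703.8310/(144)·0.4187^3·0.9081^5 = +0.536376
d^4_{3,0}(2.2776) = -0.114011 +0.536376 = +0.422365
|D^4_{3,0}|² = |d^4_{3,0}(β)|² = (+0.422365)² = 0.178392 (the z-rotation phases have unit modulus)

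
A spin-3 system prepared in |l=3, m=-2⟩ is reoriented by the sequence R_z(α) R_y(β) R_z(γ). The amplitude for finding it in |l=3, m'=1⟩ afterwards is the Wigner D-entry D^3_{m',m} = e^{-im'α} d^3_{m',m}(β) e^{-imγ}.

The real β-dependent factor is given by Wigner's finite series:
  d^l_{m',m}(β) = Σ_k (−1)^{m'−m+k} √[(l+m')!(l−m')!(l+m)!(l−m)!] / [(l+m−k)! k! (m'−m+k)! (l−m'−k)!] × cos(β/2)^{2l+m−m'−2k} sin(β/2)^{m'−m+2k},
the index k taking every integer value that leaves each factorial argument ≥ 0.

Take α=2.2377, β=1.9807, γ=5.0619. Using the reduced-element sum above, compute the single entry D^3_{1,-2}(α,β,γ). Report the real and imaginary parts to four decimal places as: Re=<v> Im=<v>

Split into d^3_{1,-2}(β=1.9807) × two z-phases.
c=cos(1.9807/2)=0.548397, s=sin(1.9807/2)=0.836218; N=√[24·2·1·120]=75.894664
The bounds max(0,m−m')=0 and min(l+m,l−m')=1 give 2 terms
  k=0: (−1)^3·75.8947/(12)·0.5484^3·0.8362^3 = -0.609922
  k=1: (−1)^4·75.8947/(24)·0.5484^1·0.8362^5 = +0.709076
d^3_{1,-2}(1.9807) = -0.609922 +0.709076 = +0.099154
Attach z-rotation phases: D = e^{-i(1)(2.2377)}·(+0.099154)·e^{-i(-2)(5.0619)} = -0.003184+0.099103i

Re=-0.0032 Im=0.0991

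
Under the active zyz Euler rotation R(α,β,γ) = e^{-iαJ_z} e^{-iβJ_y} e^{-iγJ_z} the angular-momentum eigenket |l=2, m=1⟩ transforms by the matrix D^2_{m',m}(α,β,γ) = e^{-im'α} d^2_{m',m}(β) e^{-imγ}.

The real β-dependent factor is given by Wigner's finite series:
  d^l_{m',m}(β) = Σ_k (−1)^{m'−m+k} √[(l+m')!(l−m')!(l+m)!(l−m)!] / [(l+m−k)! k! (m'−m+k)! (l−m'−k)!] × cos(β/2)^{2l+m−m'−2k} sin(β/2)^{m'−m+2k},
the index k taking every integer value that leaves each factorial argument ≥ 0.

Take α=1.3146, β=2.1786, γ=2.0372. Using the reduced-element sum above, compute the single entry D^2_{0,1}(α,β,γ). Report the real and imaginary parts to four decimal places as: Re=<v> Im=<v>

D^2_{0,1}(1.3146,2.1786,2.0372) = e^{-i·0·1.3146}·d^2_{0,1}(2.1786)·e^{-i·1·2.0372}. Compute d first:
Half-angle: c=0.463106, s=0.886303. N=√(2·2·6·1)=4.898979
k∈{1,2} keeps every argument non-negative
  k=1: (−1)^0·4.8990/(2)·0.4631^3·0.8863^1 = +0.215625
  k=2: (−1)^1·4.8990/(2)·0.4631^1·0.8863^3 = -0.789773
d^2_{0,1}(2.1786) = +0.215625 -0.789773 = -0.574149
Attach z-rotation phases: D = e^{-i(0)(1.3146)}·(-0.574149)·e^{-i(1)(2.0372)} = +0.258181+0.512825i

Re=0.2582 Im=0.5128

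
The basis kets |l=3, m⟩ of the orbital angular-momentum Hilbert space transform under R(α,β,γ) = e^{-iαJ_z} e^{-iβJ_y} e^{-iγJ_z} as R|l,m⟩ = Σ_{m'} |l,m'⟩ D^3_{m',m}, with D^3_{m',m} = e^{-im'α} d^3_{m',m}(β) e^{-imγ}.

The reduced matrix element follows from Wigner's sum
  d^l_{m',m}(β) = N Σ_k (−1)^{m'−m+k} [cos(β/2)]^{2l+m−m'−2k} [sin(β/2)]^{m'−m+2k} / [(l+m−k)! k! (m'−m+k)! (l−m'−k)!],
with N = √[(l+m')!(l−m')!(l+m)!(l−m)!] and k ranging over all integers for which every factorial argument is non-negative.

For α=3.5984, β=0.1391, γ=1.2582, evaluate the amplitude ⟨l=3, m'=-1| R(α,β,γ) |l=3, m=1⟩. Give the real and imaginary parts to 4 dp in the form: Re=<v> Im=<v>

First d^3_{-1,1}(β=0.1391), then the phase factors e^{-i(-1)α} and e^{-i(1)γ}:
Half-angle: c=0.997582, s=0.069494. N=√(2·24·24·2)=48.000000
k∈{2,3,4} keeps every argument non-negative
  k=2: (−1)^0·48.0000/(8)·0.9976^4·0.0695^2 = +0.028697
  k=3: (−1)^1·48.0000/(6)·0.9976^2·0.0695^4 = -0.000186
  k=4: (−1)^2·48.0000/(48)·0.9976^0·0.0695^6 = +0.000000
d^3_{-1,1}(0.1391) = +0.028697 -0.000186 +0.000000 = +0.028512
Phases: e^{-i·(-1)·3.5984}=-0.897465-0.441085i, e^{-i·(1)·1.2582}=+0.307530-0.951538i ⇒ D=-0.019836+0.020481i

Re=-0.0198 Im=0.0205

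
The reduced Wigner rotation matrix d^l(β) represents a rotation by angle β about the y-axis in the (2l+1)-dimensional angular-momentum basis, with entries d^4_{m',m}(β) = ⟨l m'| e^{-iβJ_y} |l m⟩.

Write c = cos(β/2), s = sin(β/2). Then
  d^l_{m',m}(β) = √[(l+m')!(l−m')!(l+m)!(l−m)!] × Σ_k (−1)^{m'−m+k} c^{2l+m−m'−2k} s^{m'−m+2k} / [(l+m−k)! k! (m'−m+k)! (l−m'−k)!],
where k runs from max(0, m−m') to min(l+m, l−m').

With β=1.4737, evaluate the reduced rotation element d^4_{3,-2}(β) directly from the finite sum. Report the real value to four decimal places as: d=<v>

d^4_{3,-2}(β=1.4737) via Wigner's sum:
c=cos(1.4737/2)=0.740589, s=sin(1.4737/2)=0.671958; N=√[5040·1·2·720]=2693.993318
k∈{0,1} keeps every argument non-negative
  k=0: (−1)^5·2693.9933/(240)·0.7406^3·0.6720^5 = -0.624639
  k=1: (−1)^6·2693.9933/(720)·0.7406^1·0.6720^7 = +0.171411
d^4_{3,-2}(1.4737) = -0.624639 +0.171411 = -0.453228

d=-0.4532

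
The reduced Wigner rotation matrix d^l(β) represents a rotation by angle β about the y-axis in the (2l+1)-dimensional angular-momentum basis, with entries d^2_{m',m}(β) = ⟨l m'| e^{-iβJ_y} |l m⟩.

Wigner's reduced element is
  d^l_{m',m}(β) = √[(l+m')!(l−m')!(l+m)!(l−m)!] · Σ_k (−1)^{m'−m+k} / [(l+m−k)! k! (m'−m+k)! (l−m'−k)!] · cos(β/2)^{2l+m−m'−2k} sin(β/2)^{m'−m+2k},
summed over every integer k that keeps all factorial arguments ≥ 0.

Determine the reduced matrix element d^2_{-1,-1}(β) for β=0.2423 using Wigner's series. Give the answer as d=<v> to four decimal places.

d^2_{-1,-1}(β=0.2423) via Wigner's sum:
With c≡cos(β/2)=0.992670 and s≡sin(β/2)=0.120854, N=[1·6·1·6]^{1/2}=6.000000
The bounds max(0,m−m')=0 and min(l+m,l−m')=1 give 2 terms
  k=0: (−1)^0·6.0000/(6)·0.9927^4·0.1209^0 = +0.971002
  k=1: (−1)^1·6.0000/(2)·0.9927^2·0.1209^2 = -0.043177
d^2_{-1,-1}(0.2423) = +0.971002 -0.043177 = +0.927825

d=0.9278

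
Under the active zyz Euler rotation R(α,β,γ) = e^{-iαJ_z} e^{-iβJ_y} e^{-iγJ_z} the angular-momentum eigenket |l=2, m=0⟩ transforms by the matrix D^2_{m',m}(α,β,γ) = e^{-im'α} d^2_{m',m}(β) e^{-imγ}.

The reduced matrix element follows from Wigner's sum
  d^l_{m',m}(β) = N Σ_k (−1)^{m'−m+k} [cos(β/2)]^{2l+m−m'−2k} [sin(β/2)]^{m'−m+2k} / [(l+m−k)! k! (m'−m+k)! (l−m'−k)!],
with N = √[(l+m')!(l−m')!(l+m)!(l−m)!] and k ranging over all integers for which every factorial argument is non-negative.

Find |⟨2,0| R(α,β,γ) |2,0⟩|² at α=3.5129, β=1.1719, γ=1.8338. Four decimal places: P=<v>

P=0.0749

Split into d^2_{0,0}(β=1.1719) × two z-phases.
With c≡cos(β/2)=0.833187 and s≡sin(β/2)=0.552991, N=[2·2·2·2]^{1/2}=4.000000
k∈{0,1,2} keeps every argument non-negative
  k=0: (−1)^0·4.0000/(4)·0.8332^4·0.5530^0 = +0.481915
  k=1: (−1)^1·4.0000/(1)·0.8332^2·0.5530^2 = -0.849144
  k=2: (−1)^2·4.0000/(4)·0.8332^0·0.5530^4 = +0.093513
d^2_{0,0}(1.1719) = +0.481915 -0.849144 +0.093513 = -0.273716
|D^2_{0,0}|² = |d^2_{0,0}(β)|² = (-0.273716)² = 0.074921 (the z-rotation phases have unit modulus)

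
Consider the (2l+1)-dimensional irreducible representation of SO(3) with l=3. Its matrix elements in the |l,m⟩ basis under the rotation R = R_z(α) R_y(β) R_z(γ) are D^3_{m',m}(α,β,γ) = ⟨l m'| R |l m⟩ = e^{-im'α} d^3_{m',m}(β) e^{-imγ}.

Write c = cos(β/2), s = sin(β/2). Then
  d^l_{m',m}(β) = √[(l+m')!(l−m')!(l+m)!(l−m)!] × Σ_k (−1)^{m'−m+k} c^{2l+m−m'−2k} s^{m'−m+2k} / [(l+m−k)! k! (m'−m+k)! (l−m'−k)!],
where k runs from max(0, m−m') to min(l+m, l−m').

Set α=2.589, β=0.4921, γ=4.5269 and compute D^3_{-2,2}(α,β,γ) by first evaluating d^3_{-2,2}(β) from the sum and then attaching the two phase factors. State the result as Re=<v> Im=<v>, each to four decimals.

Re=-0.0121 Im=0.0110

First d^3_{-2,2}(β=0.4921), then the phase factors e^{-i(-2)α} and e^{-i(2)γ}:
With c≡cos(β/2)=0.969882 and s≡sin(β/2)=0.243575, N=[1·120·120·1]^{1/2}=120.000000
k: max(0,(2)−(-2))=4 … min(3+(2),3−(-2))=5
  k=4: (−1)^0·120.0000/(24)·0.9699^2·0.2436^4 = +0.016555
  k=5: (−1)^1·120.0000/(120)·0.9699^0·0.2436^6 = -0.000209
d^3_{-2,2}(0.4921) = +0.016555 -0.000209 = +0.016346
Phases: e^{-i·(-2)·2.589}=+0.448969-0.893547i, e^{-i·(2)·4.5269}=-0.931973-0.362527i ⇒ D=-0.012135+0.010952i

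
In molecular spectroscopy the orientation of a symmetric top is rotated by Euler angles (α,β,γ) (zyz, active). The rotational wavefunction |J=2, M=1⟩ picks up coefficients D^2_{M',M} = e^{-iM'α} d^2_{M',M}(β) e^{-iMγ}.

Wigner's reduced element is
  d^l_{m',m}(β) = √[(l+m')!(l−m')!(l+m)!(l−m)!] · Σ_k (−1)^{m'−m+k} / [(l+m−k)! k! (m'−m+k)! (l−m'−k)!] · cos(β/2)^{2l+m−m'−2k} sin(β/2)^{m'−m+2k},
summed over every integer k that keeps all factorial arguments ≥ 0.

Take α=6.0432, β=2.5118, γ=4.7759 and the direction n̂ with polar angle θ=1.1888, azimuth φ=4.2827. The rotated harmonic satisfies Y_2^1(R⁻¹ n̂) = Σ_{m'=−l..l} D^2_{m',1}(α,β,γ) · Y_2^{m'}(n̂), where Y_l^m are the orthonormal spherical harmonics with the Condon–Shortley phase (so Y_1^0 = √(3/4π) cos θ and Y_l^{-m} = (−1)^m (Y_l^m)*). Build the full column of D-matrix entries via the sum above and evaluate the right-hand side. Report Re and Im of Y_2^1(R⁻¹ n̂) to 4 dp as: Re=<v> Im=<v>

Need the full column D^2_{m',1} for m'=−2..2 at α=6.0432, β=2.5118, γ=4.7759.
cos(β/2)=0.309718, sin(β/2)=0.950828
d^2_{-2,1}: single k=3 term ⇒ +0.532479;  D = +0.275355+0.455756i
d^2_{-1,1}: k∈[2..3] ⇒ +0.260171 -0.817351 = -0.557181;  D = -0.166518-0.531716i
d^2_{0,1}: k∈[1..2] ⇒ +0.069195 -0.652151 = -0.582956;  D = -0.036999-0.581781i
d^2_{1,1}: k∈[0..1] ⇒ +0.009202 -0.260171 = -0.250969;  D = +0.044060-0.247071i
d^2_{2,1}: single k=0 term ⇒ -0.056498;  D = +0.022855-0.051669i
Y_2^{m'}(θ=1.1888,φ=4.2827) and Σ D·Y over m':
  (+0.2754+0.4558i)·(-0.2172-0.2519i)  (-0.1665-0.5317i)·(-0.1113+0.2429i)  (-0.0370-0.5818i)·(-0.1839+0.0000i)  (+0.0441-0.2471i)·(+0.1113+0.2429i)  (+0.0229-0.0517i)·(-0.2172+0.2519i)
Y_2^1(R⁻¹ n̂) = +0.282516-0.042426i

Re=0.2825 Im=-0.0424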